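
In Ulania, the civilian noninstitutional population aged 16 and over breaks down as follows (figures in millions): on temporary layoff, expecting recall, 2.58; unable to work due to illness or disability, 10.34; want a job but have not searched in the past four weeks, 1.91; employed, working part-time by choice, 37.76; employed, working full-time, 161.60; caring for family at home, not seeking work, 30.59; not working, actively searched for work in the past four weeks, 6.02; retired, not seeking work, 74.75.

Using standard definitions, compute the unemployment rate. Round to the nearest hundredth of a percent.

Unemployment rate ≈ 4.14%.

Employed = 37.76 + 161.60 = 199.36 million.
Unemployed = 2.58 + 6.02 = 8.60 million (jobless and actively searching, or on temporary layoff).
Labor force = 199.36 + 8.60 = 207.96 million.
Unemployment rate = 8.60 / 207.96 = 4.14%.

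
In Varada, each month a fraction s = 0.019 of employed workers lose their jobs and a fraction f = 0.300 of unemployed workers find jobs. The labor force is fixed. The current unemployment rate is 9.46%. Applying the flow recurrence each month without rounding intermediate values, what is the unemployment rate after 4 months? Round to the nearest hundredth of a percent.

Unemployment rate after four months ≈ 6.71%.

With a fixed labor force, u_{t+1} = u_t + s·(1−u_t) − f·u_t = u_t·(1−s−f) + s.
Here 1−s−f = 0.681 and s = 0.019.
u_1 = 0.094600 × 0.681 + 0.019 = 0.083423.
u_2 = 0.083423 × 0.681 + 0.019 = 0.075811.
u_3 = 0.075811 × 0.681 + 0.019 = 0.070627.
u_4 = 0.070627 × 0.681 + 0.019 = 0.067097.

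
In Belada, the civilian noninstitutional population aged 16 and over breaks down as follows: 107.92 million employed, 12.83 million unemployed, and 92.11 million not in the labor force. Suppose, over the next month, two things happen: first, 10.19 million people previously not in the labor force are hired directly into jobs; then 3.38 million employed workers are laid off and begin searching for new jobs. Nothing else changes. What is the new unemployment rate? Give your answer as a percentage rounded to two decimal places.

New unemployment rate ≈ 12.38%.

Initially, labor force = 107.92 + 12.83 = 120.75 million, so u = 12.83/120.75 = 10.63%.
After the first change, employed and labor force both rise by 10.19; unemployed unchanged → E = 118.11, U = 12.83, labor force = 130.94 million.
After the second change, employed falls and unemployed rises by 3.38; labor force unchanged → E = 114.73, U = 16.21, labor force = 130.94 million.
New unemployment rate = 16.21 / 130.94 = 12.38%.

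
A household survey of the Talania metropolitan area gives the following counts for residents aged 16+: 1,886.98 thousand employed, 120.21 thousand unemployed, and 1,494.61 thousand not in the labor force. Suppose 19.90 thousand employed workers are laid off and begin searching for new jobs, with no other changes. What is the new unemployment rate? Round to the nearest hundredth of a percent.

New unemployment rate ≈ 6.98%.

Initially, labor force = 1,886.98 + 120.21 = 2,007.19 thousand, so u = 120.21/2,007.19 = 5.99%.
After the change, employed falls and unemployed rises by 19.90; labor force unchanged → E = 1,867.08, U = 140.11, labor force = 2,007.19 thousand.
New unemployment rate = 140.11 / 2,007.19 = 6.98%.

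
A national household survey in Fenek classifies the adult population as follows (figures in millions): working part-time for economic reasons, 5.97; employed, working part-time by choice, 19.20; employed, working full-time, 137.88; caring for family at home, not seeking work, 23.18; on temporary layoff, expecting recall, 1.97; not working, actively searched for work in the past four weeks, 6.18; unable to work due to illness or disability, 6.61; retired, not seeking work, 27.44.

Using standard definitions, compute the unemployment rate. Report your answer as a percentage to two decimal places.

Employed = 5.97 + 19.20 + 137.88 = 163.05 million (anyone who worked, including part-time for economic reasons, counts as employed).
Unemployed = 1.97 + 6.18 = 8.15 million (jobless and actively searching, or on temporary layoff).
Labor force = 163.05 + 8.15 = 171.20 million.
Unemployment rate = 8.15 / 171.20 = 4.76%.

Unemployment rate ≈ 4.76%.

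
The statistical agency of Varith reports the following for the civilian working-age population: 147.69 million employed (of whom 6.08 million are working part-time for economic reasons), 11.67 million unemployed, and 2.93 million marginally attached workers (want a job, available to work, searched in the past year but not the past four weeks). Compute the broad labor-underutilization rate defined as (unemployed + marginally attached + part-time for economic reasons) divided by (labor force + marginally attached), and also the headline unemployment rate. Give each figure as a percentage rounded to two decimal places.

Labor force = 147.69 + 11.67 = 159.36 million.
Numerator = 11.67 + 2.93 + 6.08 = 20.68 million.
Denominator = 159.36 + 2.93 = 162.29 million.
Broad rate = 20.68 / 162.29 = 12.74%.
Headline unemployment rate = 11.67 / 159.36 = 7.32%.

Broad underutilization rate ≈ 12.74%; headline unemployment rate ≈ 7.32%.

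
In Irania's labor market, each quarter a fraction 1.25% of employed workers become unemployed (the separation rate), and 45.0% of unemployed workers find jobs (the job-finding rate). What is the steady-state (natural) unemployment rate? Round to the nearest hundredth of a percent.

At steady state the flows balance: s·E = f·U, so U/(E+U) = s/(s+f).
u* = 1.25 / (1.25 + 45.0) = 1.25 / 46.25 = 2.70%.

Steady-state unemployment rate ≈ 2.70%.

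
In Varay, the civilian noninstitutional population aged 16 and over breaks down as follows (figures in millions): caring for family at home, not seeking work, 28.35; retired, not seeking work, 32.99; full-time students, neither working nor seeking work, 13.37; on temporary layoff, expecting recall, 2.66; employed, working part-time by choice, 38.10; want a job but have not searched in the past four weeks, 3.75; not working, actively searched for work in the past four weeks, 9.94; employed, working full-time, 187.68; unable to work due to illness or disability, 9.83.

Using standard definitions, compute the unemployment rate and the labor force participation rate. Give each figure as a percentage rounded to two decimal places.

Unemployment rate ≈ 5.29%; labor force participation rate ≈ 72.97%.

Employed = 38.10 + 187.68 = 225.78 million.
Unemployed = 2.66 + 9.94 = 12.60 million (jobless and actively searching, or on temporary layoff).
Labor force = 225.78 + 12.60 = 238.38 million.
Not in labor force = 28.35 + 32.99 + 13.37 + 3.75 + 9.83 = 88.29 million (those not working and not actively searching are outside the labor force — including those who want a job but have given up searching).
Civilian working-age population = 238.38 + 88.29 = 326.67 million.
Unemployment rate = 12.60 / 238.38 = 5.29%.
Labor force participation rate = 238.38 / 326.67 = 72.97%.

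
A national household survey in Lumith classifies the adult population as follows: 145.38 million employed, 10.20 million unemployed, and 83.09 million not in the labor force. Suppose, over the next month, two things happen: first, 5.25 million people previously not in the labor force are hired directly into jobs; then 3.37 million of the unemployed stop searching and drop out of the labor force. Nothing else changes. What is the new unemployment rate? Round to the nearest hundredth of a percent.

New unemployment rate ≈ 4.34%.

Initially, labor force = 145.38 + 10.20 = 155.58 million, so u = 10.20/155.58 = 6.56%.
After the first change, employed and labor force both rise by 5.25; unemployed unchanged → E = 150.63, U = 10.20, labor force = 160.83 million.
After the second change, unemployed and labor force both fall by 3.37 → E = 150.63, U = 6.83, labor force = 157.46 million.
New unemployment rate = 6.83 / 157.46 = 4.34%.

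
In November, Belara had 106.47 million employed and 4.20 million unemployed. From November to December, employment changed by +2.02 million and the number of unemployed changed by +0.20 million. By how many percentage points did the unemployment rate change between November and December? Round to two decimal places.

The unemployment rate changed by +0.10 percentage points.

November: labor force = 106.47 + 4.20 = 110.67; u = 4.20/110.67 = 3.80%.
December: labor force = 108.49 + 4.40 = 112.89; u = 4.40/112.89 = 3.90%.
Change = 3.90% − 3.80% = +0.10 pp.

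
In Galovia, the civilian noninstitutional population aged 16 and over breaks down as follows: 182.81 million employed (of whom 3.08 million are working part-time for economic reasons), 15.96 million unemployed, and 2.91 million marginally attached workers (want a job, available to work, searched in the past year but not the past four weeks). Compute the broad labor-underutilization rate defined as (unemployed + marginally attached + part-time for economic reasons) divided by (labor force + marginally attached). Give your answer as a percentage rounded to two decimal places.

Broad underutilization rate ≈ 10.88%.

Labor force = 182.81 + 15.96 = 198.77 million.
Numerator = 15.96 + 2.91 + 3.08 = 21.95 million.
Denominator = 198.77 + 2.91 = 201.68 million.
Broad rate = 21.95 / 201.68 = 10.88%.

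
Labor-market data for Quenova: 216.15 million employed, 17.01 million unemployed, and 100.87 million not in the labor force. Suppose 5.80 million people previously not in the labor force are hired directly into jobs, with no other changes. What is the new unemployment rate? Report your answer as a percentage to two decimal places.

Initially, labor force = 216.15 + 17.01 = 233.16 million, so u = 17.01/233.16 = 7.30%.
After the change, employed and labor force both rise by 5.80; unemployed unchanged → E = 221.95, U = 17.01, labor force = 238.96 million.
New unemployment rate = 17.01 / 238.96 = 7.12%.

New unemployment rate ≈ 7.12%.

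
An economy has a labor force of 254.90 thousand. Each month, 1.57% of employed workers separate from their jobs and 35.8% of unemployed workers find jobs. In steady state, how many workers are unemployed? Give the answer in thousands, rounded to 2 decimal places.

Steady-state unemployment rate u* = s/(s+f) = 1.57/(1.57+35.8) = 0.042012.
Unemployed = u* × labor force = 0.042012 × 254.90 ≈ 10.71 thousand.

About 10.71 thousand are unemployed in steady state.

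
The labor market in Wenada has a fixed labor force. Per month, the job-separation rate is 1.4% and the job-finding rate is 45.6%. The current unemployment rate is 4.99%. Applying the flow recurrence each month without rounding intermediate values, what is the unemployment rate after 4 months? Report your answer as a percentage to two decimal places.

With a fixed labor force, u_{t+1} = u_t + s·(1−u_t) − f·u_t = u_t·(1−s−f) + s.
Here 1−s−f = 0.530 and s = 0.014.
u_1 = 0.049900 × 0.530 + 0.014 = 0.040447.
u_2 = 0.040447 × 0.530 + 0.014 = 0.035437.
u_3 = 0.035437 × 0.530 + 0.014 = 0.032782.
u_4 = 0.032782 × 0.530 + 0.014 = 0.031374.

Unemployment rate after four months ≈ 3.14%.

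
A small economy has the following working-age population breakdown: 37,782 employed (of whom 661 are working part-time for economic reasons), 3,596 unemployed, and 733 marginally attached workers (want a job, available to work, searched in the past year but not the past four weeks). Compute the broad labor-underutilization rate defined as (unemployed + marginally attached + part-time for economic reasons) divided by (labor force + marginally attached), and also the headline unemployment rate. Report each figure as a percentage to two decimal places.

Labor force = 37,782 + 3,596 = 41,378.
Numerator = 3,596 + 733 + 661 = 4,990.
Denominator = 41,378 + 733 = 42,111.
Broad rate = 4,990 / 42,111 = 11.85%.
Headline unemployment rate = 3,596 / 41,378 = 8.69%.

Broad underutilization rate ≈ 11.85%; headline unemployment rate ≈ 8.69%.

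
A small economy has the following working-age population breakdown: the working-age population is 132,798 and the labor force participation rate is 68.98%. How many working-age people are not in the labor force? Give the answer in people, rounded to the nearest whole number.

Share not in the labor force = 1 − 0.6898 = 0.3102.
Not in labor force = 0.3102 × 132,798 ≈ 41,194.

About 41,194 are not in the labor force.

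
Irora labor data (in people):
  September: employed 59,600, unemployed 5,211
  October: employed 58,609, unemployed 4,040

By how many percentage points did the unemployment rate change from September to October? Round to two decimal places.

The unemployment rate changed by −1.59 percentage points.

September: labor force = 59,600 + 5,211 = 64,811; u = 5,211/64,811 = 8.04%.
October: labor force = 58,609 + 4,040 = 62,649; u = 4,040/62,649 = 6.45%.
Change = 6.45% − 8.04% = −1.59 pp.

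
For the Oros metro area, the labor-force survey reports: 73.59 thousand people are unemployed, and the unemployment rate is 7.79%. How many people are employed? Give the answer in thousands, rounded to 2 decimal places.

Labor force = U / u = 73.59 / 0.0779 ≈ 944.67 thousand.
Employed = labor force − unemployed = 944.67 − 73.59 = 871.08 thousand.

About 871.08 thousand are employed.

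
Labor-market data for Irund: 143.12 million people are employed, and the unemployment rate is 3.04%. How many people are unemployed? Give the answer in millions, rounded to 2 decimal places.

About 4.49 million are unemployed.

Let U be the number unemployed. The labor force is E + U, and U/(E+U) = 0.0304.
So U = 0.0304 × 143.12 / (1 − 0.0304) = 4.3508 / 0.9696 ≈ 4.49 million.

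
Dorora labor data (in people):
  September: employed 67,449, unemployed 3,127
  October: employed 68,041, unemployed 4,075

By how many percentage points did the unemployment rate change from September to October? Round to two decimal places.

The unemployment rate changed by +1.22 percentage points.

September: labor force = 67,449 + 3,127 = 70,576; u = 3,127/70,576 = 4.43%.
October: labor force = 68,041 + 4,075 = 72,116; u = 4,075/72,116 = 5.65%.
Change = 5.65% − 4.43% = +1.22 pp.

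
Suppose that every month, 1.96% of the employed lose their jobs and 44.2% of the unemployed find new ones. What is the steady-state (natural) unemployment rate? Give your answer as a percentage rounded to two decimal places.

At steady state the flows balance: s·E = f·U, so U/(E+U) = s/(s+f).
u* = 1.96 / (1.96 + 44.2) = 1.96 / 46.16 = 4.25%.

Steady-state unemployment rate ≈ 4.25%.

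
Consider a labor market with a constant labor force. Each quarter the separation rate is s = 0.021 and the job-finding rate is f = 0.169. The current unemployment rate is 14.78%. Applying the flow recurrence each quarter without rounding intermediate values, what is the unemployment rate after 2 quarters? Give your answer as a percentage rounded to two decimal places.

Unemployment rate after two quarters ≈ 13.50%.

With a fixed labor force, u_{t+1} = u_t + s·(1−u_t) − f·u_t = u_t·(1−s−f) + s.
Here 1−s−f = 0.810 and s = 0.021.
u_1 = 0.147800 × 0.810 + 0.021 = 0.140718.
u_2 = 0.140718 × 0.810 + 0.021 = 0.134982.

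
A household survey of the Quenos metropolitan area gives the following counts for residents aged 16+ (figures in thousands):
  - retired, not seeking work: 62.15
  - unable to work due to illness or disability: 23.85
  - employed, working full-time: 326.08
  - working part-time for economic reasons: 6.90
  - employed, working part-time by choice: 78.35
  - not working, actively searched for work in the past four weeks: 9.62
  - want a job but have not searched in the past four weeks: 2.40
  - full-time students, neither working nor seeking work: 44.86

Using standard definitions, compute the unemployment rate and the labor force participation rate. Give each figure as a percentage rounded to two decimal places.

Employed = 326.08 + 6.90 + 78.35 = 411.33 thousand (anyone who worked, including part-time for economic reasons, counts as employed).
Unemployed = 9.62 thousand.
Labor force = 411.33 + 9.62 = 420.95 thousand.
Not in labor force = 62.15 + 23.85 + 2.40 + 44.86 = 133.26 thousand (those not working and not actively searching are outside the labor force — including those who want a job but have given up searching).
Civilian working-age population = 420.95 + 133.26 = 554.21 thousand.
Unemployment rate = 9.62 / 420.95 = 2.29%.
Labor force participation rate = 420.95 / 554.21 = 75.95%.

Unemployment rate ≈ 2.29%; labor force participation rate ≈ 75.95%.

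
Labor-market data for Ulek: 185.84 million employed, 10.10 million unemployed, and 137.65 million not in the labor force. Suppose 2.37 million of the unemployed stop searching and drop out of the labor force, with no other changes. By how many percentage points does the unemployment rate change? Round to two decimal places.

The unemployment rate changes by −1.16 percentage points.

Initially, labor force = 185.84 + 10.10 = 195.94 million, so u = 10.10/195.94 = 5.15%.
After the change, unemployed and labor force both fall by 2.37 → E = 185.84, U = 7.73, labor force = 193.57 million.
New unemployment rate = 7.73 / 193.57 = 3.99%.
Change = 3.99% − 5.15% = −1.16 percentage points.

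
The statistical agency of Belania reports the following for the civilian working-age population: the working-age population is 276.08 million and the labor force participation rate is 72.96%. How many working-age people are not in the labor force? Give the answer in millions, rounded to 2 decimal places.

Share not in the labor force = 1 − 0.7296 = 0.2704.
Not in labor force = 0.2704 × 276.08 ≈ 74.65 million.

About 74.65 million are not in the labor force.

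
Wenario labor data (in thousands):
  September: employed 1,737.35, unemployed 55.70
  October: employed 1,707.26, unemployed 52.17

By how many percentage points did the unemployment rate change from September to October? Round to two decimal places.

The unemployment rate changed by −0.14 percentage points.

September: labor force = 1,737.35 + 55.70 = 1,793.05; u = 55.70/1,793.05 = 3.11%.
October: labor force = 1,707.26 + 52.17 = 1,759.43; u = 52.17/1,759.43 = 2.97%.
Change = 2.97% − 3.11% = −0.14 pp.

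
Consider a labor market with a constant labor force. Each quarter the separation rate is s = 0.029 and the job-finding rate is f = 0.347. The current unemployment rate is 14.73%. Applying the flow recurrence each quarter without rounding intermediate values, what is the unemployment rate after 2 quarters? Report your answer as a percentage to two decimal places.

Unemployment rate after two quarters ≈ 10.45%.

With a fixed labor force, u_{t+1} = u_t + s·(1−u_t) − f·u_t = u_t·(1−s−f) + s.
Here 1−s−f = 0.624 and s = 0.029.
u_1 = 0.147300 × 0.624 + 0.029 = 0.120915.
u_2 = 0.120915 × 0.624 + 0.029 = 0.104451.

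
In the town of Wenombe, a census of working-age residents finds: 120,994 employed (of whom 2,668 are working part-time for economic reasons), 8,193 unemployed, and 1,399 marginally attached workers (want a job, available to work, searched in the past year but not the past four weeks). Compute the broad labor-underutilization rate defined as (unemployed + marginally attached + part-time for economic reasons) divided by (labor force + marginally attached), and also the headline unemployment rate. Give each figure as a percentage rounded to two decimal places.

Labor force = 120,994 + 8,193 = 129,187.
Numerator = 8,193 + 1,399 + 2,668 = 12,260.
Denominator = 129,187 + 1,399 = 130,586.
Broad rate = 12,260 / 130,586 = 9.39%.
Headline unemployment rate = 8,193 / 129,187 = 6.34%.

Broad underutilization rate ≈ 9.39%; headline unemployment rate ≈ 6.34%.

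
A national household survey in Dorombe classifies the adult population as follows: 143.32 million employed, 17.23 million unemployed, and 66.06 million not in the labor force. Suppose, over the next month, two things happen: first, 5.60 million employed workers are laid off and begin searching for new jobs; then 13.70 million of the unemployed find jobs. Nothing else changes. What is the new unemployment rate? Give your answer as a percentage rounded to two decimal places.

New unemployment rate ≈ 5.69%.

Initially, labor force = 143.32 + 17.23 = 160.55 million, so u = 17.23/160.55 = 10.73%.
After the first change, employed falls and unemployed rises by 5.60; labor force unchanged → E = 137.72, U = 22.83, labor force = 160.55 million.
After the second change, unemployed falls and employed rises by 13.70; labor force unchanged → E = 151.42, U = 9.13, labor force = 160.55 million.
New unemployment rate = 9.13 / 160.55 = 5.69%.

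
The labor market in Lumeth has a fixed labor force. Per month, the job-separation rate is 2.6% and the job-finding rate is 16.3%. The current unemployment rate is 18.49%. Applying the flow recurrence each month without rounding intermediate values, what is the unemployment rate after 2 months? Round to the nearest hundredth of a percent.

With a fixed labor force, u_{t+1} = u_t + s·(1−u_t) − f·u_t = u_t·(1−s−f) + s.
Here 1−s−f = 0.811 and s = 0.026.
u_1 = 0.184900 × 0.811 + 0.026 = 0.175954.
u_2 = 0.175954 × 0.811 + 0.026 = 0.168699.

Unemployment rate after two months ≈ 16.87%.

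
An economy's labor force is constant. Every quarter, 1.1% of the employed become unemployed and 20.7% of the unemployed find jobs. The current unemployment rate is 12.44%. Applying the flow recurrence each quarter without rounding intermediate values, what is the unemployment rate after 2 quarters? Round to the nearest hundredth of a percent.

Unemployment rate after two quarters ≈ 9.57%.

With a fixed labor force, u_{t+1} = u_t + s·(1−u_t) − f·u_t = u_t·(1−s−f) + s.
Here 1−s−f = 0.782 and s = 0.011.
u_1 = 0.124400 × 0.782 + 0.011 = 0.108281.
u_2 = 0.108281 × 0.782 + 0.011 = 0.095676.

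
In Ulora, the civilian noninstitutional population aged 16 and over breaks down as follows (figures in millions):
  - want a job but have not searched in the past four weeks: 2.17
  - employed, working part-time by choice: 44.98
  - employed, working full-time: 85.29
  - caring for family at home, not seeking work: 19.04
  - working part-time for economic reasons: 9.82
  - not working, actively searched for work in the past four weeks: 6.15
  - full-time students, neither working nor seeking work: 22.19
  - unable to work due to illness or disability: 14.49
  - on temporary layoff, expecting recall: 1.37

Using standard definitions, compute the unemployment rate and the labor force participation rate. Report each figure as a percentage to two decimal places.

Employed = 44.98 + 85.29 + 9.82 = 140.09 million (anyone who worked, including part-time for economic reasons, counts as employed).
Unemployed = 6.15 + 1.37 = 7.52 million (jobless and actively searching, or on temporary layoff).
Labor force = 140.09 + 7.52 = 147.61 million.
Not in labor force = 2.17 + 19.04 + 22.19 + 14.49 = 57.89 million (those not working and not actively searching are outside the labor force — including those who want a job but have given up searching).
Civilian working-age population = 147.61 + 57.89 = 205.50 million.
Unemployment rate = 7.52 / 147.61 = 5.09%.
Labor force participation rate = 147.61 / 205.50 = 71.83%.

Unemployment rate ≈ 5.09%; labor force participation rate ≈ 71.83%.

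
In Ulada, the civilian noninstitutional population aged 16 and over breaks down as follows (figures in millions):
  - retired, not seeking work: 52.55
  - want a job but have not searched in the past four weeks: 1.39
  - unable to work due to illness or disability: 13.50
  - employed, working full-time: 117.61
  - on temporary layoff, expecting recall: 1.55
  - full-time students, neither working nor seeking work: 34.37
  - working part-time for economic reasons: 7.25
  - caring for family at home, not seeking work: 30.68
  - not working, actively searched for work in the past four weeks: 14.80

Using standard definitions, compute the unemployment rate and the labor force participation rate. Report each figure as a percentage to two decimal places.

Unemployment rate ≈ 11.58%; labor force participation rate ≈ 51.59%.

Employed = 117.61 + 7.25 = 124.86 million (anyone who worked, including part-time for economic reasons, counts as employed).
Unemployed = 1.55 + 14.80 = 16.35 million (jobless and actively searching, or on temporary layoff).
Labor force = 124.86 + 16.35 = 141.21 million.
Not in labor force = 52.55 + 1.39 + 13.50 + 34.37 + 30.68 = 132.49 million (those not working and not actively searching are outside the labor force — including those who want a job but have given up searching).
Civilian working-age population = 141.21 + 132.49 = 273.70 million.
Unemployment rate = 16.35 / 141.21 = 11.58%.
Labor force participation rate = 141.21 / 273.70 = 51.59%.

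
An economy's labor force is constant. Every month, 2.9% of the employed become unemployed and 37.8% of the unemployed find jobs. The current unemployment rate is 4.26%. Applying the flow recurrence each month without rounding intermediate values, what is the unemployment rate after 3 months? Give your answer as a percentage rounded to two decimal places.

Unemployment rate after three months ≈ 6.53%.

With a fixed labor force, u_{t+1} = u_t + s·(1−u_t) − f·u_t = u_t·(1−s−f) + s.
Here 1−s−f = 0.593 and s = 0.029.
u_1 = 0.042600 × 0.593 + 0.029 = 0.054262.
u_2 = 0.054262 × 0.593 + 0.029 = 0.061177.
u_3 = 0.061177 × 0.593 + 0.029 = 0.065278.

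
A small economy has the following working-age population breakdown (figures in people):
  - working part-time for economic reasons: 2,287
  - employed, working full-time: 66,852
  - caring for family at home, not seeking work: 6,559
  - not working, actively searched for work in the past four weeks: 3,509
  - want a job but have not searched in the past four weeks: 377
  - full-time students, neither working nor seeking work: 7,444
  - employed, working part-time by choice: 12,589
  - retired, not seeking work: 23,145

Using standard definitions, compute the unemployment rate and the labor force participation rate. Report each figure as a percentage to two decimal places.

Employed = 2,287 + 66,852 + 12,589 = 81,728 (anyone who worked, including part-time for economic reasons, counts as employed).
Unemployed = 3,509.
Labor force = 81,728 + 3,509 = 85,237.
Not in labor force = 6,559 + 377 + 7,444 + 23,145 = 37,525 (those not working and not actively searching are outside the labor force — including those who want a job but have given up searching).
Civilian working-age population = 85,237 + 37,525 = 122,762.
Unemployment rate = 3,509 / 85,237 = 4.12%.
Labor force participation rate = 85,237 / 122,762 = 69.43%.

Unemployment rate ≈ 4.12%; labor force participation rate ≈ 69.43%.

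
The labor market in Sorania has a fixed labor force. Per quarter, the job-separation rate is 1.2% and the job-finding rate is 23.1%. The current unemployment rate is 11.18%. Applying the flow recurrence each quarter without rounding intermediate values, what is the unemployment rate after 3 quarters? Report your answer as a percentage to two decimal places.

Unemployment rate after three quarters ≈ 7.65%.

With a fixed labor force, u_{t+1} = u_t + s·(1−u_t) − f·u_t = u_t·(1−s−f) + s.
Here 1−s−f = 0.757 and s = 0.012.
u_1 = 0.111800 × 0.757 + 0.012 = 0.096633.
u_2 = 0.096633 × 0.757 + 0.012 = 0.085151.
u_3 = 0.085151 × 0.757 + 0.012 = 0.076459.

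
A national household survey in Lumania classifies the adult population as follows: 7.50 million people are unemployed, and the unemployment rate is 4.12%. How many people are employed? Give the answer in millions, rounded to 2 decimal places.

About 174.54 million are employed.

Labor force = U / u = 7.50 / 0.0412 ≈ 182.04 million.
Employed = labor force − unemployed = 182.04 − 7.50 = 174.54 million.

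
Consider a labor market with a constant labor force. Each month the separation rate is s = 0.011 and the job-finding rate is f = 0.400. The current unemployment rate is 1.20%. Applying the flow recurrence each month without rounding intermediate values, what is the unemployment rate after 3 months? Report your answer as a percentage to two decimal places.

Unemployment rate after three months ≈ 2.37%.

With a fixed labor force, u_{t+1} = u_t + s·(1−u_t) − f·u_t = u_t·(1−s−f) + s.
Here 1−s−f = 0.589 and s = 0.011.
u_1 = 0.012000 × 0.589 + 0.011 = 0.018068.
u_2 = 0.018068 × 0.589 + 0.011 = 0.021642.
u_3 = 0.021642 × 0.589 + 0.011 = 0.023747.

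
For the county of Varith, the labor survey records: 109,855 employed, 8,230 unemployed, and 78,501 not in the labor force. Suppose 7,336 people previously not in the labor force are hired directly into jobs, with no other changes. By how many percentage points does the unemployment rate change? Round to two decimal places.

The unemployment rate changes by −0.41 percentage points.

Initially, labor force = 109,855 + 8,230 = 118,085, so u = 8,230/118,085 = 6.97%.
After the change, employed and labor force both rise by 7,336; unemployed unchanged → E = 117,191, U = 8,230, labor force = 125,421.
New unemployment rate = 8,230 / 125,421 = 6.56%.
Change = 6.56% − 6.97% = −0.41 percentage points.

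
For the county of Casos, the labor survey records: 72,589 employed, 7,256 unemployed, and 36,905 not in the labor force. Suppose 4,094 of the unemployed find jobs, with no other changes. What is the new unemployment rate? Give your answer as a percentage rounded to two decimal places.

Initially, labor force = 72,589 + 7,256 = 79,845, so u = 7,256/79,845 = 9.09%.
After the change, unemployed falls and employed rises by 4,094; labor force unchanged → E = 76,683, U = 3,162, labor force = 79,845.
New unemployment rate = 3,162 / 79,845 = 3.96%.

New unemployment rate ≈ 3.96%.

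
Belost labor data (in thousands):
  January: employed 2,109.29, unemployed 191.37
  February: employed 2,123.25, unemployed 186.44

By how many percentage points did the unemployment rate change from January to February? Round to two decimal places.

The unemployment rate changed by −0.25 percentage points.

January: labor force = 2,109.29 + 191.37 = 2,300.66; u = 191.37/2,300.66 = 8.32%.
February: labor force = 2,123.25 + 186.44 = 2,309.69; u = 186.44/2,309.69 = 8.07%.
Change = 8.07% − 8.32% = −0.25 pp.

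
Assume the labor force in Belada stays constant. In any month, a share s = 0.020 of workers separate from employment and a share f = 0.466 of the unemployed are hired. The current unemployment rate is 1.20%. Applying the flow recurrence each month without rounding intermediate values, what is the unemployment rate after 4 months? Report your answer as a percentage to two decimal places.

With a fixed labor force, u_{t+1} = u_t + s·(1−u_t) − f·u_t = u_t·(1−s−f) + s.
Here 1−s−f = 0.514 and s = 0.020.
u_1 = 0.012000 × 0.514 + 0.020 = 0.026168.
u_2 = 0.026168 × 0.514 + 0.020 = 0.033450.
u_3 = 0.033450 × 0.514 + 0.020 = 0.037193.
u_4 = 0.037193 × 0.514 + 0.020 = 0.039117.

Unemployment rate after four months ≈ 3.91%.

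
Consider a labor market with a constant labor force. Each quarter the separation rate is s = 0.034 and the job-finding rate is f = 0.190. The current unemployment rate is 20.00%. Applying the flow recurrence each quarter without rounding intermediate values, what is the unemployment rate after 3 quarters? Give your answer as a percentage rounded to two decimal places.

With a fixed labor force, u_{t+1} = u_t + s·(1−u_t) − f·u_t = u_t·(1−s−f) + s.
Here 1−s−f = 0.776 and s = 0.034.
u_1 = 0.200000 × 0.776 + 0.034 = 0.189200.
u_2 = 0.189200 × 0.776 + 0.034 = 0.180819.
u_3 = 0.180819 × 0.776 + 0.034 = 0.174316.

Unemployment rate after three quarters ≈ 17.43%.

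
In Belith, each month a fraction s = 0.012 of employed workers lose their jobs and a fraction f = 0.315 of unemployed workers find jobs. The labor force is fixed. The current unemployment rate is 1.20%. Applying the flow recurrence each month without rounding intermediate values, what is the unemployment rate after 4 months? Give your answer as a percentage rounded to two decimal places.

With a fixed labor force, u_{t+1} = u_t + s·(1−u_t) − f·u_t = u_t·(1−s−f) + s.
Here 1−s−f = 0.673 and s = 0.012.
u_1 = 0.012000 × 0.673 + 0.012 = 0.020076.
u_2 = 0.020076 × 0.673 + 0.012 = 0.025511.
u_3 = 0.025511 × 0.673 + 0.012 = 0.029169.
u_4 = 0.029169 × 0.673 + 0.012 = 0.031631.

Unemployment rate after four months ≈ 3.16%.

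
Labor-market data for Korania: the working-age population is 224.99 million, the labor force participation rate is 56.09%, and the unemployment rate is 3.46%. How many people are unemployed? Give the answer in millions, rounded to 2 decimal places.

Labor force = 0.5609 × 224.99 = 126.20 million.
Unemployed = 0.0346 × 126.20 ≈ 4.37 million.

About 4.37 million are unemployed.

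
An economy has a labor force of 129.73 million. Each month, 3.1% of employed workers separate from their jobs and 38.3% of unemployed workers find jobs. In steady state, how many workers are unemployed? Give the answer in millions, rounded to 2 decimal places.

Steady-state unemployment rate u* = s/(s+f) = 3.1/(3.1+38.3) = 0.074879.
Unemployed = u* × labor force = 0.074879 × 129.73 ≈ 9.71 million.

About 9.71 million are unemployed in steady state.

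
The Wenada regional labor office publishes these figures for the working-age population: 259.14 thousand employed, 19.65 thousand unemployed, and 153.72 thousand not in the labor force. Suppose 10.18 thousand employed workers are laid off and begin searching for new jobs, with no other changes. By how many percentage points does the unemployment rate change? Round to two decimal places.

Initially, labor force = 259.14 + 19.65 = 278.79 thousand, so u = 19.65/278.79 = 7.05%.
After the change, employed falls and unemployed rises by 10.18; labor force unchanged → E = 248.96, U = 29.83, labor force = 278.79 thousand.
New unemployment rate = 29.83 / 278.79 = 10.70%.
Change = 10.70% − 7.05% = +3.65 percentage points.

The unemployment rate changes by +3.65 percentage points.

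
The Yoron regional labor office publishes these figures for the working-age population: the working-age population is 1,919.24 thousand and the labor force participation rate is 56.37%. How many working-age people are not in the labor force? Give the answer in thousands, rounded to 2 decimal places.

Share not in the labor force = 1 − 0.5637 = 0.4363.
Not in labor force = 0.4363 × 1,919.24 ≈ 837.36 thousand.

About 837.36 thousand are not in the labor force.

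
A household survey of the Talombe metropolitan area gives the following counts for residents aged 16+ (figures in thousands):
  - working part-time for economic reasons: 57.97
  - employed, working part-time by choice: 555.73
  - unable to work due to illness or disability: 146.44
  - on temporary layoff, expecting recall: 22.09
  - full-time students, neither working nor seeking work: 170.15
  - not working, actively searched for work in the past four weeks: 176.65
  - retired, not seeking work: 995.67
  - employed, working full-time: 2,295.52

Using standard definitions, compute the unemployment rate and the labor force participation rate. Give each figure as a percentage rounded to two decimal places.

Unemployment rate ≈ 6.39%; labor force participation rate ≈ 70.31%.

Employed = 57.97 + 555.73 + 2,295.52 = 2,909.22 thousand (anyone who worked, including part-time for economic reasons, counts as employed).
Unemployed = 22.09 + 176.65 = 198.74 thousand (jobless and actively searching, or on temporary layoff).
Labor force = 2,909.22 + 198.74 = 3,107.96 thousand.
Not in labor force = 146.44 + 170.15 + 995.67 = 1,312.26 thousand (those not working and not actively searching are outside the labor force).
Civilian working-age population = 3,107.96 + 1,312.26 = 4,420.22 thousand.
Unemployment rate = 198.74 / 3,107.96 = 6.39%.
Labor force participation rate = 3,107.96 / 4,420.22 = 70.31%.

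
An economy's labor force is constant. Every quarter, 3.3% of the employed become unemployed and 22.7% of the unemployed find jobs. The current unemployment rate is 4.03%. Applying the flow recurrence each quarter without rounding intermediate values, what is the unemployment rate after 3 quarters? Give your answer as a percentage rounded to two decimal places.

Unemployment rate after three quarters ≈ 9.18%.

With a fixed labor force, u_{t+1} = u_t + s·(1−u_t) − f·u_t = u_t·(1−s−f) + s.
Here 1−s−f = 0.740 and s = 0.033.
u_1 = 0.040300 × 0.740 + 0.033 = 0.062822.
u_2 = 0.062822 × 0.740 + 0.033 = 0.079488.
u_3 = 0.079488 × 0.740 + 0.033 = 0.091821.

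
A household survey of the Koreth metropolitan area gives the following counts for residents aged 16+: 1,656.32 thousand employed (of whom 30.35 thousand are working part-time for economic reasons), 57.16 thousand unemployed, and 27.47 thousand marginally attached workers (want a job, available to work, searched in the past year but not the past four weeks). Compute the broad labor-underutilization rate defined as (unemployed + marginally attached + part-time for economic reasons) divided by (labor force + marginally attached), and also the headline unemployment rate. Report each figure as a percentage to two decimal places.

Broad underutilization rate ≈ 6.60%; headline unemployment rate ≈ 3.34%.

Labor force = 1,656.32 + 57.16 = 1,713.48 thousand.
Numerator = 57.16 + 27.47 + 30.35 = 114.98 thousand.
Denominator = 1,713.48 + 27.47 = 1,740.95 thousand.
Broad rate = 114.98 / 1,740.95 = 6.60%.
Headline unemployment rate = 57.16 / 1,713.48 = 3.34%.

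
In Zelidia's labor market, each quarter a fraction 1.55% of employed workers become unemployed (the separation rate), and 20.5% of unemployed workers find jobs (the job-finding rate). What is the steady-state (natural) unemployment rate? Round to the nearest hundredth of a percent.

At steady state the flows balance: s·E = f·U, so U/(E+U) = s/(s+f).
u* = 1.55 / (1.55 + 20.5) = 1.55 / 22.05 = 7.03%.

Steady-state unemployment rate ≈ 7.03%.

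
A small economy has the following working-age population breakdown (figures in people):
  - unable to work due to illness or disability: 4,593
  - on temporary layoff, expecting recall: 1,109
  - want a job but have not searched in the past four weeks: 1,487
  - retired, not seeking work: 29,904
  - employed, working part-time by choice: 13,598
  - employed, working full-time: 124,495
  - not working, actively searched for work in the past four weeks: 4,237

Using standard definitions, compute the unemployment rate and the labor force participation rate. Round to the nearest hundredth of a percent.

Unemployment rate ≈ 3.73%; labor force participation rate ≈ 79.94%.

Employed = 13,598 + 124,495 = 138,093.
Unemployed = 1,109 + 4,237 = 5,346 (jobless and actively searching, or on temporary layoff).
Labor force = 138,093 + 5,346 = 143,439.
Not in labor force = 4,593 + 1,487 + 29,904 = 35,984 (those not working and not actively searching are outside the labor force — including those who want a job but have given up searching).
Civilian working-age population = 143,439 + 35,984 = 179,423.
Unemployment rate = 5,346 / 143,439 = 3.73%.
Labor force participation rate = 143,439 / 179,423 = 79.94%.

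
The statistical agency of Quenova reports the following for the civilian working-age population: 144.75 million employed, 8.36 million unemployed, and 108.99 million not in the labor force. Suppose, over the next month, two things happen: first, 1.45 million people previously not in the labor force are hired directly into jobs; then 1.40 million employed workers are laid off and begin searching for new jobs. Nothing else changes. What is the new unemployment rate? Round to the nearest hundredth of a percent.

Initially, labor force = 144.75 + 8.36 = 153.11 million, so u = 8.36/153.11 = 5.46%.
After the first change, employed and labor force both rise by 1.45; unemployed unchanged → E = 146.20, U = 8.36, labor force = 154.56 million.
After the second change, employed falls and unemployed rises by 1.40; labor force unchanged → E = 144.80, U = 9.76, labor force = 154.56 million.
New unemployment rate = 9.76 / 154.56 = 6.31%.

New unemployment rate ≈ 6.31%.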